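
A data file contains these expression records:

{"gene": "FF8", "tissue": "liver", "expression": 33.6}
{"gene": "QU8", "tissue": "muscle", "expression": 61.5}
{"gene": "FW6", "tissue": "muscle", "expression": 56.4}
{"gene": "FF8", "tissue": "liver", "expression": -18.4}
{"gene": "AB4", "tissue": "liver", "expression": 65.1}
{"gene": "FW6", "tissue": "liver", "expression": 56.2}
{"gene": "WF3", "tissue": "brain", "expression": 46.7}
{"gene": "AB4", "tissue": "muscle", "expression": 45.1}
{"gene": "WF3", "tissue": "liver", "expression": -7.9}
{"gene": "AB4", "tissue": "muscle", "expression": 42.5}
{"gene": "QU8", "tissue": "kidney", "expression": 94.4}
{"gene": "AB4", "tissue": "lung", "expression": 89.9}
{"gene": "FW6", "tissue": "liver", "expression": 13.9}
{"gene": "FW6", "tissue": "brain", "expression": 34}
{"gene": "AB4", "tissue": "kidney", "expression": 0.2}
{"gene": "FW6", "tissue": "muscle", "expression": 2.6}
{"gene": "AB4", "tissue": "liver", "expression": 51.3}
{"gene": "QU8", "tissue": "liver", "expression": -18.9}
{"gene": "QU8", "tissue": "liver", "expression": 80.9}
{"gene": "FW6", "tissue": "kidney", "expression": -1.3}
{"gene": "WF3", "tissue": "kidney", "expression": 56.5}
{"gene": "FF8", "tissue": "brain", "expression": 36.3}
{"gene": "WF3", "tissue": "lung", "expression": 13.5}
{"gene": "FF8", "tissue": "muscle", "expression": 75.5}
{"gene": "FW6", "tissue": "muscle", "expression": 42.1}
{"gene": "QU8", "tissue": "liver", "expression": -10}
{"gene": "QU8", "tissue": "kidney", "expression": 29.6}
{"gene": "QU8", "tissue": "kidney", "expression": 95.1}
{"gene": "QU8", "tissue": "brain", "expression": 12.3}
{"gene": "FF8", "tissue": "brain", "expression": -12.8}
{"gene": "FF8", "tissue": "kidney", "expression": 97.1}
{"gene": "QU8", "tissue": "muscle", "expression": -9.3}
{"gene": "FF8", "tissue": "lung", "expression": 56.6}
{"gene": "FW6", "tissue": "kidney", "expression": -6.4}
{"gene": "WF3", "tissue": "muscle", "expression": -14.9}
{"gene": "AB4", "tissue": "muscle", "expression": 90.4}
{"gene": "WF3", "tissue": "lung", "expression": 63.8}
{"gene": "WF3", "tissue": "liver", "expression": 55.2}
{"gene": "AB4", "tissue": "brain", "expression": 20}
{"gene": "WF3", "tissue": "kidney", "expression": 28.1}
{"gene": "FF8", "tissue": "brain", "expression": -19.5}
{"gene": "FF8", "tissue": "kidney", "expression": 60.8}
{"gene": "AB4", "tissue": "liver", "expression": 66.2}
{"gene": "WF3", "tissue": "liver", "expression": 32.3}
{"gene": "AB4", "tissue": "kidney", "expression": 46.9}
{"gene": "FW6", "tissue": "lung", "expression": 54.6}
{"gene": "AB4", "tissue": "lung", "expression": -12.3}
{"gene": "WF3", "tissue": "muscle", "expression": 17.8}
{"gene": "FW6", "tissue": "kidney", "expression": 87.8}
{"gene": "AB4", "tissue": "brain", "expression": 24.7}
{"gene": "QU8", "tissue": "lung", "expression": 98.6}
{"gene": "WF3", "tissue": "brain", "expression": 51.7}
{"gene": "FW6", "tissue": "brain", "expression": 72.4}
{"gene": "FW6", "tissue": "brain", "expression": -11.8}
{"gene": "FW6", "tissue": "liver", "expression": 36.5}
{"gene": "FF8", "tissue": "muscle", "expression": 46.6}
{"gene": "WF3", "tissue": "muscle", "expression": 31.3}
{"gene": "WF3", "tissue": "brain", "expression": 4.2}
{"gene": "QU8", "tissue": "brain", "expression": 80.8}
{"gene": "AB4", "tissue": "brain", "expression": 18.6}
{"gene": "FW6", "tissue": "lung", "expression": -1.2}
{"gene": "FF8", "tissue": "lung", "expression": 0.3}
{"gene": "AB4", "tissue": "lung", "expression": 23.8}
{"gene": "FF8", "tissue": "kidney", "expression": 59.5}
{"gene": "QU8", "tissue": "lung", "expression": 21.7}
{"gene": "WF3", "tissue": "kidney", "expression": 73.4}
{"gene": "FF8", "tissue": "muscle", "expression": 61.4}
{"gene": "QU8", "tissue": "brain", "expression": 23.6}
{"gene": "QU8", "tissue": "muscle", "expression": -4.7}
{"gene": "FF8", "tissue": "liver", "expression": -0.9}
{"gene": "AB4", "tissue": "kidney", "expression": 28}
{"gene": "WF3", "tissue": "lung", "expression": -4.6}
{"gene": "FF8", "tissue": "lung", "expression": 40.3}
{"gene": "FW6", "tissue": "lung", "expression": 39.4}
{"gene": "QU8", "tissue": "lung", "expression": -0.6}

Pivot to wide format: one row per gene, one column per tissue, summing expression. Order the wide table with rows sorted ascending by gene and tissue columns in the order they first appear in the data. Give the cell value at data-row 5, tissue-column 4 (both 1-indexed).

With rows sorted ascending by gene, row 5 is gene=WF3. tissue columns in first-appearance order: liver, muscle, brain, kidney, lung; column 4 is kidney.
Long rows with gene=WF3, tissue=kidney: 56.5 + 28.1 + 73.4 = 158.

158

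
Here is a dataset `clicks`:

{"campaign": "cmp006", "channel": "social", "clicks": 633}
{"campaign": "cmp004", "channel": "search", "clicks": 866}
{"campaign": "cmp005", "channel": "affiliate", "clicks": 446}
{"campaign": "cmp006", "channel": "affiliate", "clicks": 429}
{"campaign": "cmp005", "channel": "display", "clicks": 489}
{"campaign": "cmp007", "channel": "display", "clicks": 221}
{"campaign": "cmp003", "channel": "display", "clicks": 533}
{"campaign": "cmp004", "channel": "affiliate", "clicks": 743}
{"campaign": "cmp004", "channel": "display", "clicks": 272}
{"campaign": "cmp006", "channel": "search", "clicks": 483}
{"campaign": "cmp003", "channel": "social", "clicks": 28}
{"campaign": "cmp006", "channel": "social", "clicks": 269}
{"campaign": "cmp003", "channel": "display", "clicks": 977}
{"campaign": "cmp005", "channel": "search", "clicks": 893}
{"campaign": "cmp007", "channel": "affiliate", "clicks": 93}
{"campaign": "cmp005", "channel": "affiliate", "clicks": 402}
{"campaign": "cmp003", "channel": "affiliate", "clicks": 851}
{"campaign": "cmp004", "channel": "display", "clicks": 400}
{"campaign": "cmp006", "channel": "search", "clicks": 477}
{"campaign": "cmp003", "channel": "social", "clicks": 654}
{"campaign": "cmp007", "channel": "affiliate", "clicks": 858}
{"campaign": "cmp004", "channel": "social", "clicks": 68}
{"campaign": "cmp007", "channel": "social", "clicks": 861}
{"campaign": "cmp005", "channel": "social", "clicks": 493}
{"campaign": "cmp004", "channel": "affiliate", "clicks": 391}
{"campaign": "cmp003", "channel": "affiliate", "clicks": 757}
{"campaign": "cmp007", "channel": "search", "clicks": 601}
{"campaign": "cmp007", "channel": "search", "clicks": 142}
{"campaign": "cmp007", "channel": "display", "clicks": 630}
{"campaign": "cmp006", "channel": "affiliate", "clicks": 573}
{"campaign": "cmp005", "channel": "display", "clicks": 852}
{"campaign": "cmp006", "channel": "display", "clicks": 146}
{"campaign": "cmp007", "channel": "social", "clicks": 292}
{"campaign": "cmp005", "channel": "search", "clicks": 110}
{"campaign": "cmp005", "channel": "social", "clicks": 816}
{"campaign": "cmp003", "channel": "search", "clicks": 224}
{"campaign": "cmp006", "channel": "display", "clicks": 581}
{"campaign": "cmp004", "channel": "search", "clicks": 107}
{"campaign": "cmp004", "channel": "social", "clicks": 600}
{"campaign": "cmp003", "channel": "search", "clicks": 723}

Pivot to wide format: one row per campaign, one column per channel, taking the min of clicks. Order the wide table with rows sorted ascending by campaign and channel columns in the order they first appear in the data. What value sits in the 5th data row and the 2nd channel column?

142

With rows sorted ascending by campaign, row 5 is campaign=cmp007. channel columns in first-appearance order: social, search, affiliate, display; column 2 is search.
Long rows with campaign=cmp007, channel=search: min(601, 142) = 142.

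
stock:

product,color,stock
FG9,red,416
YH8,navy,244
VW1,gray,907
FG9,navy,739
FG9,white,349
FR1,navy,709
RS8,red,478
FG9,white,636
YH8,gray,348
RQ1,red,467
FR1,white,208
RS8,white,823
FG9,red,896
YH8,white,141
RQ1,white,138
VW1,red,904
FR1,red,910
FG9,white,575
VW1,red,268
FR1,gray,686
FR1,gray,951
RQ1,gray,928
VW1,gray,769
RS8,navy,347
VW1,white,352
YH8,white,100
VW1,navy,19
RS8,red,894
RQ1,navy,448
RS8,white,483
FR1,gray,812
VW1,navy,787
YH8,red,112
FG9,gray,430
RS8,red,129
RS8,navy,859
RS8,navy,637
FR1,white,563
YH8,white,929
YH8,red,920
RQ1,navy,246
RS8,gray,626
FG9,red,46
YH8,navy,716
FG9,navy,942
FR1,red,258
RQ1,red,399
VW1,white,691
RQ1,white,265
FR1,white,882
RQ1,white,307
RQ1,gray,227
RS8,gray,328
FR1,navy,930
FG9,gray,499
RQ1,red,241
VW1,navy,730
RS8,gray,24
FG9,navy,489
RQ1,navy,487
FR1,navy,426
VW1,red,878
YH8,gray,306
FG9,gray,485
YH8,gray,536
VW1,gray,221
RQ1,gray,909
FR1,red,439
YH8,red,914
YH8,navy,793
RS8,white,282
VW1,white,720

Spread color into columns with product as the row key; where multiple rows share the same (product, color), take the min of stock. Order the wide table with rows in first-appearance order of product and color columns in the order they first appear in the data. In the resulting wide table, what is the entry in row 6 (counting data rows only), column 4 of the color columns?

With rows in first-appearance order of product, row 6 is product=RQ1. color columns in first-appearance order: red, navy, gray, white; column 4 is white.
Long rows with product=RQ1, color=white: min(138, 265, 307) = 138.

138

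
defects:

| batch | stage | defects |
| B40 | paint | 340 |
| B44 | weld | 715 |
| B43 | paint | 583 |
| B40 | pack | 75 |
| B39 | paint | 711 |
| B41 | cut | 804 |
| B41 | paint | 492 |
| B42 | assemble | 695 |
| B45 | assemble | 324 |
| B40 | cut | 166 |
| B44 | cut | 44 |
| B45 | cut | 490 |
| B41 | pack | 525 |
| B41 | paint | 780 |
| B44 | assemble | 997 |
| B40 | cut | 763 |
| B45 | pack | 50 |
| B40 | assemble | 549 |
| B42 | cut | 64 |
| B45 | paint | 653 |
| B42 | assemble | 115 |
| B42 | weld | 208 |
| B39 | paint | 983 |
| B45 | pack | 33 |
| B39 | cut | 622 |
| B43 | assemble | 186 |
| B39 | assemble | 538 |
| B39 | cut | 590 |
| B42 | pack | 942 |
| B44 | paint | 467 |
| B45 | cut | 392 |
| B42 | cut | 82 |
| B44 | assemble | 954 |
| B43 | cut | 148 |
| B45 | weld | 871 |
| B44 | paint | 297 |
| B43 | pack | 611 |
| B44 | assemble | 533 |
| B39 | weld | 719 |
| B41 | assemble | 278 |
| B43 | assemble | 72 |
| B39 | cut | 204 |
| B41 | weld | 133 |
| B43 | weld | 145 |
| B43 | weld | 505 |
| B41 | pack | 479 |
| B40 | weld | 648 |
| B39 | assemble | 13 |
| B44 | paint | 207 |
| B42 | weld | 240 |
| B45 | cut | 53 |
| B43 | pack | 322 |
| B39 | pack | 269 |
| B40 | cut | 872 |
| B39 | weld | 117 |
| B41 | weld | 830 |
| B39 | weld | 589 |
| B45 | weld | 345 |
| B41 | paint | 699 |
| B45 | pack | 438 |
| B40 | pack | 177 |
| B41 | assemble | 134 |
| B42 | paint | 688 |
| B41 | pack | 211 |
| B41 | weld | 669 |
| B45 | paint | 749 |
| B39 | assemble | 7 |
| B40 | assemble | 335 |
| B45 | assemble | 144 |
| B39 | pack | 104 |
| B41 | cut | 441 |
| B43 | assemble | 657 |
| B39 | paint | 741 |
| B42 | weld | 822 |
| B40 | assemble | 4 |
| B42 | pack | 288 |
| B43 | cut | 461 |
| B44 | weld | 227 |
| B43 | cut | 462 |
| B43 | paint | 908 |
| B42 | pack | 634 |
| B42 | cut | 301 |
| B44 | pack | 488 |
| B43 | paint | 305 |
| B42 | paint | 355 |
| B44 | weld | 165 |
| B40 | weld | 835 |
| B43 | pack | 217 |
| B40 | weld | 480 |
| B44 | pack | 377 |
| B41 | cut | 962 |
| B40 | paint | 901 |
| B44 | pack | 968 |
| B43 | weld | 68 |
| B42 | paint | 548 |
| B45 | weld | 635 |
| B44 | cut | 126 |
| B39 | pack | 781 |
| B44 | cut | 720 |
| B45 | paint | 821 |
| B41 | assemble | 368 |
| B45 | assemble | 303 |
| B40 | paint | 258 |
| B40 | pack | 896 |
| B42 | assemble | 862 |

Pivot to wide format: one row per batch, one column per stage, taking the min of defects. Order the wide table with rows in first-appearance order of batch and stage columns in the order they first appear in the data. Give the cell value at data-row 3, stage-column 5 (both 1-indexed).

With rows in first-appearance order of batch, row 3 is batch=B43. stage columns in first-appearance order: paint, weld, pack, cut, assemble; column 5 is assemble.
Long rows with batch=B43, stage=assemble: min(186, 72, 657) = 72.

72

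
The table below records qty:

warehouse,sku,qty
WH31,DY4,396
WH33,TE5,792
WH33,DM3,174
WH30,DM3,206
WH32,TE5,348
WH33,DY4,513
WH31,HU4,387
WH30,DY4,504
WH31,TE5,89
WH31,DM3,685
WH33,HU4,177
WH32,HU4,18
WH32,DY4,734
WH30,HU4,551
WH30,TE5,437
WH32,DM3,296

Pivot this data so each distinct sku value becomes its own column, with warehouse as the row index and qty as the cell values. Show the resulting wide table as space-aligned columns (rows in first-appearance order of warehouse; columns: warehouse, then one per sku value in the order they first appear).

warehouse  DY4  TE5  DM3  HU4
WH31       396  89   685  387
WH33       513  792  174  177
WH30       504  437  206  551
WH32       734  348  296  18 

Columns: warehouse plus the 4 distinct sku values (DY4, TE5, DM3, HU4).
For example, row WH31 column DY4 takes qty=396 from the long row (WH31, DY4).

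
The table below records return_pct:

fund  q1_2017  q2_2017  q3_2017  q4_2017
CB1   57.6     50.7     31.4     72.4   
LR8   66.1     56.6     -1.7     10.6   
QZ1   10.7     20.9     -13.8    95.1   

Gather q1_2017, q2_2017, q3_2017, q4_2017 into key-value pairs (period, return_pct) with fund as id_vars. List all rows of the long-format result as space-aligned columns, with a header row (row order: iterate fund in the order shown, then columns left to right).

Each (fund, column) pair becomes one row: 3 × 4 = 12 rows.
For example, (CB1, q1_2017) → return_pct=57.6.

fund  period   return_pct
CB1   q1_2017  57.6      
CB1   q2_2017  50.7      
CB1   q3_2017  31.4      
CB1   q4_2017  72.4      
LR8   q1_2017  66.1      
LR8   q2_2017  56.6      
LR8   q3_2017  -1.7      
LR8   q4_2017  10.6      
QZ1   q1_2017  10.7      
QZ1   q2_2017  20.9      
QZ1   q3_2017  -13.8     
QZ1   q4_2017  95.1      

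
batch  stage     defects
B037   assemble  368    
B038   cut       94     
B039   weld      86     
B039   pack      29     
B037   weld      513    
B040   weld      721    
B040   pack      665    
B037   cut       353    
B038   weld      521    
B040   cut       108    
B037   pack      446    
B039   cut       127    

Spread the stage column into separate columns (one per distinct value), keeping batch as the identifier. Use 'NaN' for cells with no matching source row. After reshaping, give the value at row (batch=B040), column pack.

665

The long row with batch=B040, stage=pack has defects=665.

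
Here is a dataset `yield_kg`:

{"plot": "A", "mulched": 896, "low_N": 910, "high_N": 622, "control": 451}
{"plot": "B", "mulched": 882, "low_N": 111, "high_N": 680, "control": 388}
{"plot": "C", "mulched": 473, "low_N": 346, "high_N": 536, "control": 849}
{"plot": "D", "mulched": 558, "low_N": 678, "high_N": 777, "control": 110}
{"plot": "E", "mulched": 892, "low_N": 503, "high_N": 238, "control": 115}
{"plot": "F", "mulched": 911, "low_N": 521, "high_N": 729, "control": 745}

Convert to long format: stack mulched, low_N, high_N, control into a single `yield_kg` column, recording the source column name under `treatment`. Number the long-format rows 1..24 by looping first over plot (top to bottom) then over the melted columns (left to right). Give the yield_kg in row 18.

503

24 rows total (6 × 4). Row 18: index ⌊(18-1)/4⌋ = 4 into plot → E; (18-1) mod 4 = 1 into the melted columns → low_N.
So row 18 is (E, low_N, 503); yield_kg = 503.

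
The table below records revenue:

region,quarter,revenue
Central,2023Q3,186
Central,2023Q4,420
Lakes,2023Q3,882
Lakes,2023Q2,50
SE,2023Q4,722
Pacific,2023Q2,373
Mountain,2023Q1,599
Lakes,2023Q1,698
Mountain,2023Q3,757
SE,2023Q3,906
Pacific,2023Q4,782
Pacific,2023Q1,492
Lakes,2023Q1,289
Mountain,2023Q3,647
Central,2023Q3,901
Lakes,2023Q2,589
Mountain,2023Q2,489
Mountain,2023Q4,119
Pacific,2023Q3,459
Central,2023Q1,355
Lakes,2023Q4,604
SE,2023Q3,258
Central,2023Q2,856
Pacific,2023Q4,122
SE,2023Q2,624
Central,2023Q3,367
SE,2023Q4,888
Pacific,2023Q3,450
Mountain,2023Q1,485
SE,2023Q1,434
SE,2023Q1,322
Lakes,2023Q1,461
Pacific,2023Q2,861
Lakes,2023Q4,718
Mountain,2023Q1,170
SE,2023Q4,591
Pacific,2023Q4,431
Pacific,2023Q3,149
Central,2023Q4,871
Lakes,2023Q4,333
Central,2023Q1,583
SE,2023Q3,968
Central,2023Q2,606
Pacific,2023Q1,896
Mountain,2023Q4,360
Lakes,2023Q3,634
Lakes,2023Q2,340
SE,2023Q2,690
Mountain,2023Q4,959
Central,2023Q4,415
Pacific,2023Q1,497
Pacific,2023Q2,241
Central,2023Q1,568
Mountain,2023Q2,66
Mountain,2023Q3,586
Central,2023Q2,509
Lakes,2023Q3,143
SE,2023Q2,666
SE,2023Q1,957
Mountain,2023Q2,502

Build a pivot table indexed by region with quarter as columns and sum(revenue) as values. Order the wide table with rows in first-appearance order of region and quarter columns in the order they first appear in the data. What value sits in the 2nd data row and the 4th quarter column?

1448

With rows in first-appearance order of region, row 2 is region=Lakes. quarter columns in first-appearance order: 2023Q3, 2023Q4, 2023Q2, 2023Q1; column 4 is 2023Q1.
Long rows with region=Lakes, quarter=2023Q1: 698 + 289 + 461 = 1448.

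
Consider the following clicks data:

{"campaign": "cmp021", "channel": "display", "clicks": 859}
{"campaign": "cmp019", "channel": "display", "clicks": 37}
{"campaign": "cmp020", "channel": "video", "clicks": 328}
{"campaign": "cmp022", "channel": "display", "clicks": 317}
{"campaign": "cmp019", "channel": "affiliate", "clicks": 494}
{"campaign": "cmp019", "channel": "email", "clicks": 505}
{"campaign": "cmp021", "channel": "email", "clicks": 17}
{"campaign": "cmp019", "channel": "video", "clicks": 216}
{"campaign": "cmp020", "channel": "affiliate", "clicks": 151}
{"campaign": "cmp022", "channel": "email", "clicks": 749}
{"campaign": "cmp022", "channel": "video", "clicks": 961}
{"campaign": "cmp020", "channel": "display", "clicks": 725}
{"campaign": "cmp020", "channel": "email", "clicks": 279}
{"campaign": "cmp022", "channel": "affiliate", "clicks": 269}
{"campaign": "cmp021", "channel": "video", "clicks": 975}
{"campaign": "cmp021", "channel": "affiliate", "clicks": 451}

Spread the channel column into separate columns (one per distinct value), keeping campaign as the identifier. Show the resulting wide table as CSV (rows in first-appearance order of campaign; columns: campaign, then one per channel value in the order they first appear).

campaign,display,video,affiliate,email
cmp021,859,975,451,17
cmp019,37,216,494,505
cmp020,725,328,151,279
cmp022,317,961,269,749

Columns: campaign plus the 4 distinct channel values (display, video, affiliate, email).
For example, row cmp021 column display takes clicks=859 from the long row (cmp021, display).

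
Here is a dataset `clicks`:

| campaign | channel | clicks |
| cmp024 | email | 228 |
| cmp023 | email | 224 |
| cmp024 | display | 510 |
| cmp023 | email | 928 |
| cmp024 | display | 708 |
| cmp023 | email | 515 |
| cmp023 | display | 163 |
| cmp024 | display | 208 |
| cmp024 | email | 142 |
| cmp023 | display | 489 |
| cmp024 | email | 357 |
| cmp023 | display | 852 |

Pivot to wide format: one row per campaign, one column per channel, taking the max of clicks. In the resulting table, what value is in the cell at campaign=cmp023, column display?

Rows with campaign=cmp023 and channel=display: clicks values are 163, 489, 852.
max(163, 489, 852) = 852.

852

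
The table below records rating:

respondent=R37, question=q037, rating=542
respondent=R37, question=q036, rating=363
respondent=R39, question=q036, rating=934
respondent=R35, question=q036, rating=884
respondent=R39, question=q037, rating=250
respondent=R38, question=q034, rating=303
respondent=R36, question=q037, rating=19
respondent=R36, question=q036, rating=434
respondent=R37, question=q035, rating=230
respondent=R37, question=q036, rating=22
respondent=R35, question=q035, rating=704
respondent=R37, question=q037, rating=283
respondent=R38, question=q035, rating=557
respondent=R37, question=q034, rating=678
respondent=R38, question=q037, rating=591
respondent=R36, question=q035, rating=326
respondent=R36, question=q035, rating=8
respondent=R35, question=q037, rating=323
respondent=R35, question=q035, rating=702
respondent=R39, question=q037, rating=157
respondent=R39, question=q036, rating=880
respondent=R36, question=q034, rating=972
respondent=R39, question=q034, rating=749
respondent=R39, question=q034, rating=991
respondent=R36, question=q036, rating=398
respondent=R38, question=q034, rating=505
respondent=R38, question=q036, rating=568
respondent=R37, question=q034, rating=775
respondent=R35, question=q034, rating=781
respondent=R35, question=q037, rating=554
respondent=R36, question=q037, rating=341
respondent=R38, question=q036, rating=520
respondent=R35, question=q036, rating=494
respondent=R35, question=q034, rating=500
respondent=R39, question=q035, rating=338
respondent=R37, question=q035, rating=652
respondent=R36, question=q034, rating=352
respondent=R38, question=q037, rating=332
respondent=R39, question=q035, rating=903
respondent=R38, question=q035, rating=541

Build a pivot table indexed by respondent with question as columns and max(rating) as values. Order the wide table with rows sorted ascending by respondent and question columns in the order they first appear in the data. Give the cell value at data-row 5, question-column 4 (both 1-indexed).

903

With rows sorted ascending by respondent, row 5 is respondent=R39. question columns in first-appearance order: q037, q036, q034, q035; column 4 is q035.
Long rows with respondent=R39, question=q035: max(338, 903) = 903.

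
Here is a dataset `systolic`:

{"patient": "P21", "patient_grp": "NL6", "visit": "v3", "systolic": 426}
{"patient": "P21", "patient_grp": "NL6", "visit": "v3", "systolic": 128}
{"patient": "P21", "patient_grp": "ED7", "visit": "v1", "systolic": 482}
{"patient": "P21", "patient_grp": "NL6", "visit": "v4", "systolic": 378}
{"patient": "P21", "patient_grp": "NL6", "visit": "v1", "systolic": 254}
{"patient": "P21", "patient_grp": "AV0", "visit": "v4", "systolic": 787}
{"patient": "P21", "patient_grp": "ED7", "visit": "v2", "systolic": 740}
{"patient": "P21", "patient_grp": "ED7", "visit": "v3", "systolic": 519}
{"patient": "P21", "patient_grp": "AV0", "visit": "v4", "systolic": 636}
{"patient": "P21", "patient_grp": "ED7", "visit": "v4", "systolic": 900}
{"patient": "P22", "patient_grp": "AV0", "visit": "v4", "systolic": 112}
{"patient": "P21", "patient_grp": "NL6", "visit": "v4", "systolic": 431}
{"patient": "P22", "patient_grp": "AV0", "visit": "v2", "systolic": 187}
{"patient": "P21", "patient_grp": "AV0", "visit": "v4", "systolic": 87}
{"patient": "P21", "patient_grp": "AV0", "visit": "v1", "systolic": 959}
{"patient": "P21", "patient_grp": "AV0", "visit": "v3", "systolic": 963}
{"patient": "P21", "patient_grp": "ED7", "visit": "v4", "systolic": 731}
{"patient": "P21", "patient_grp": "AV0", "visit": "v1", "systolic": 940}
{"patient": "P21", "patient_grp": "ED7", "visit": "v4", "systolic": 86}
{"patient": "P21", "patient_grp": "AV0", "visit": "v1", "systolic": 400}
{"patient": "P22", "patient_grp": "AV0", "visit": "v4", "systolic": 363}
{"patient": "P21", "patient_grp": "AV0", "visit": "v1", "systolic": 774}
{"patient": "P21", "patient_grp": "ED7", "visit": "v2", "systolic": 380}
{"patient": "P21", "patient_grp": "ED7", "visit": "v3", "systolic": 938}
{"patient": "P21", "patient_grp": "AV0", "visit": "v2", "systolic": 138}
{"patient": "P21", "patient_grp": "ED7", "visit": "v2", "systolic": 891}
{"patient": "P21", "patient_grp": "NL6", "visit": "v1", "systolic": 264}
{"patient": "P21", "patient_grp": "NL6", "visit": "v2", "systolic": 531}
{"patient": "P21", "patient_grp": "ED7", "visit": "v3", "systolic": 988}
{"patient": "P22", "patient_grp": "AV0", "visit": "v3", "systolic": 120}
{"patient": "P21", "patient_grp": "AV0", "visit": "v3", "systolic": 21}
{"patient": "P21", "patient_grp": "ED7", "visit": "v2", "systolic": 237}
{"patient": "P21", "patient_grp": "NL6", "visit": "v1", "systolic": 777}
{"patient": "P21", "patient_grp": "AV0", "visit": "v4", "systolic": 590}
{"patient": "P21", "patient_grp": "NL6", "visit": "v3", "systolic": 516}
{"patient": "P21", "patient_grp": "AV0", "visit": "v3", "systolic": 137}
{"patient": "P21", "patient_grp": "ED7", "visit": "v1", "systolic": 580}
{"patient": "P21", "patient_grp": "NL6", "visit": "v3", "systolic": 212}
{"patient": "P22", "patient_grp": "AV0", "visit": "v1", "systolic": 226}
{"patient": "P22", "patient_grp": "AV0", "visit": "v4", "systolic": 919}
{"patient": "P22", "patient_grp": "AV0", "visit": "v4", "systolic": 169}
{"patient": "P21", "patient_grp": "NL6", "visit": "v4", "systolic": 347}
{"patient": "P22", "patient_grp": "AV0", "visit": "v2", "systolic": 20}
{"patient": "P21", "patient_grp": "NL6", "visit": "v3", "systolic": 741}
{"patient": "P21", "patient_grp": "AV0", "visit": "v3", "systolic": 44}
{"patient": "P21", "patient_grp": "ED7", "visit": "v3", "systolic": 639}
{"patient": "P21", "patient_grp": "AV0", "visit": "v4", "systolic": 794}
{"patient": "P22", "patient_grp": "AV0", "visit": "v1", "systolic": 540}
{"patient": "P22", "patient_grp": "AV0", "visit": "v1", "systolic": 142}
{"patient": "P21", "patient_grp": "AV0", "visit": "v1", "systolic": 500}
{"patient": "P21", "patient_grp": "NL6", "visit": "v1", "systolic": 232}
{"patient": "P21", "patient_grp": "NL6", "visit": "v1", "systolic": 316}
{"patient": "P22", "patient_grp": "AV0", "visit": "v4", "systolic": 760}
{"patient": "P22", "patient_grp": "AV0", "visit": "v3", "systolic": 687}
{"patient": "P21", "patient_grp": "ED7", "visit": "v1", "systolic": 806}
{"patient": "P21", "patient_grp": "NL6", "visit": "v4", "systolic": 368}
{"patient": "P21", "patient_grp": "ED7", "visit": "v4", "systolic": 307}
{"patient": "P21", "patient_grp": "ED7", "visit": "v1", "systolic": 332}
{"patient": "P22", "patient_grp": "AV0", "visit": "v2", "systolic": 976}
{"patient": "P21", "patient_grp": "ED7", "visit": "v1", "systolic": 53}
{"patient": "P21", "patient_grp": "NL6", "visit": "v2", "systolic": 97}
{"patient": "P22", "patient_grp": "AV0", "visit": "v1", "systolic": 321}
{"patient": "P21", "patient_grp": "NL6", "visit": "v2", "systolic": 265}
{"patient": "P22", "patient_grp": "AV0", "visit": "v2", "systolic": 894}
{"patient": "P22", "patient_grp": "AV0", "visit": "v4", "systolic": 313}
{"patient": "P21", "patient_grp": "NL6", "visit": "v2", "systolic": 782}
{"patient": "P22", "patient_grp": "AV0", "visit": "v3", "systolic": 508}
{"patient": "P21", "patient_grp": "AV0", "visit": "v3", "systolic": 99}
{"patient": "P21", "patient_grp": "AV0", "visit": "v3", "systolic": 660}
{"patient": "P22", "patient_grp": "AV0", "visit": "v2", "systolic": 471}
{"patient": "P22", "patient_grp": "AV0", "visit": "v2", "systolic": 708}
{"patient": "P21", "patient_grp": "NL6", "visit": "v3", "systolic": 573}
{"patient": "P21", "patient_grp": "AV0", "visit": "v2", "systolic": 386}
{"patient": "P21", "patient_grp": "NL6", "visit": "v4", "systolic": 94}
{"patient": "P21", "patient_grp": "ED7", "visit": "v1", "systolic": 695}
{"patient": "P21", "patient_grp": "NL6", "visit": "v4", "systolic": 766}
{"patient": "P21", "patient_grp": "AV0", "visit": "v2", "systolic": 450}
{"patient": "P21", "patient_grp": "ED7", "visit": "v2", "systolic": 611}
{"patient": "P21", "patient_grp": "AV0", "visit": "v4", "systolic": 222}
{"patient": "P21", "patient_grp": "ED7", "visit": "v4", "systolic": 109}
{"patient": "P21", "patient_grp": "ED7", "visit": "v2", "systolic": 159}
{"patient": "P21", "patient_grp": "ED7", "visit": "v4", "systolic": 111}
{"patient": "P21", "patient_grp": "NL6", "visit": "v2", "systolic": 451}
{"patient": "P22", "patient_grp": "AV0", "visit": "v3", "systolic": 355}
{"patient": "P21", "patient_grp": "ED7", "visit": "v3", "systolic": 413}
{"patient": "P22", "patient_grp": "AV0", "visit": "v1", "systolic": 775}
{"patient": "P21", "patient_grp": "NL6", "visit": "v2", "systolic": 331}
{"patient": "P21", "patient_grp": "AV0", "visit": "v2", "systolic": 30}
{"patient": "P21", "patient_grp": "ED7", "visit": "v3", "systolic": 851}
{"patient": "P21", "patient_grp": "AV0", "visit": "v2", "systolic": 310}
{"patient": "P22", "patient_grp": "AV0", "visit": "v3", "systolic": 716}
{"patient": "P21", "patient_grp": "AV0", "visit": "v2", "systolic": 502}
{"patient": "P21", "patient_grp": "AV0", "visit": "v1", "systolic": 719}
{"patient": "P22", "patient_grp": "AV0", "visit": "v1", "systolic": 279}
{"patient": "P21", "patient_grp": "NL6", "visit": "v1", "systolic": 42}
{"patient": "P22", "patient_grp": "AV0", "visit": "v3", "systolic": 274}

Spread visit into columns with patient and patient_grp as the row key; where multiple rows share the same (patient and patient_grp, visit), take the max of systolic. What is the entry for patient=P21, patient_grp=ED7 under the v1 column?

806

Rows with patient=P21, patient_grp=ED7 and visit=v1: systolic values are 482, 580, 806, 332, 53, 695.
max(482, 580, 806, 332, 53, 695) = 806.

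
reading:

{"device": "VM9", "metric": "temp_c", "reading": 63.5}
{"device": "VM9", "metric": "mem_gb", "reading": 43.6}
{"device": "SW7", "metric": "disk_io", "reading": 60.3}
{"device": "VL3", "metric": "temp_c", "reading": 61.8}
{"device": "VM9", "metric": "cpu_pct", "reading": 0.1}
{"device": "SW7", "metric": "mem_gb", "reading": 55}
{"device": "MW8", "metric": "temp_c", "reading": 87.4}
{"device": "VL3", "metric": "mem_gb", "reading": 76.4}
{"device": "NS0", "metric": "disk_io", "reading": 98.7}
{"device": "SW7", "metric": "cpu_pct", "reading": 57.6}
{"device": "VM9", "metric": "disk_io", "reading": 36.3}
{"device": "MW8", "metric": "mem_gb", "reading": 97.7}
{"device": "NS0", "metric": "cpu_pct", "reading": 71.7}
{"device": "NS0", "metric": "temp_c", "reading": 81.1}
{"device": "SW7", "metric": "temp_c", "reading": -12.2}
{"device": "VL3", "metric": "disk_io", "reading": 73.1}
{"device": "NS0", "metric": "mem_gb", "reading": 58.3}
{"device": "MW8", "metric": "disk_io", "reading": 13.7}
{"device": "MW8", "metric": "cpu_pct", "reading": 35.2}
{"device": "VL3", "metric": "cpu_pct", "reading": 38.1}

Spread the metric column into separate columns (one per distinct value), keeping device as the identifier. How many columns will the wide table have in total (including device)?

1 column for device plus 4 distinct metric values → 5 columns.

5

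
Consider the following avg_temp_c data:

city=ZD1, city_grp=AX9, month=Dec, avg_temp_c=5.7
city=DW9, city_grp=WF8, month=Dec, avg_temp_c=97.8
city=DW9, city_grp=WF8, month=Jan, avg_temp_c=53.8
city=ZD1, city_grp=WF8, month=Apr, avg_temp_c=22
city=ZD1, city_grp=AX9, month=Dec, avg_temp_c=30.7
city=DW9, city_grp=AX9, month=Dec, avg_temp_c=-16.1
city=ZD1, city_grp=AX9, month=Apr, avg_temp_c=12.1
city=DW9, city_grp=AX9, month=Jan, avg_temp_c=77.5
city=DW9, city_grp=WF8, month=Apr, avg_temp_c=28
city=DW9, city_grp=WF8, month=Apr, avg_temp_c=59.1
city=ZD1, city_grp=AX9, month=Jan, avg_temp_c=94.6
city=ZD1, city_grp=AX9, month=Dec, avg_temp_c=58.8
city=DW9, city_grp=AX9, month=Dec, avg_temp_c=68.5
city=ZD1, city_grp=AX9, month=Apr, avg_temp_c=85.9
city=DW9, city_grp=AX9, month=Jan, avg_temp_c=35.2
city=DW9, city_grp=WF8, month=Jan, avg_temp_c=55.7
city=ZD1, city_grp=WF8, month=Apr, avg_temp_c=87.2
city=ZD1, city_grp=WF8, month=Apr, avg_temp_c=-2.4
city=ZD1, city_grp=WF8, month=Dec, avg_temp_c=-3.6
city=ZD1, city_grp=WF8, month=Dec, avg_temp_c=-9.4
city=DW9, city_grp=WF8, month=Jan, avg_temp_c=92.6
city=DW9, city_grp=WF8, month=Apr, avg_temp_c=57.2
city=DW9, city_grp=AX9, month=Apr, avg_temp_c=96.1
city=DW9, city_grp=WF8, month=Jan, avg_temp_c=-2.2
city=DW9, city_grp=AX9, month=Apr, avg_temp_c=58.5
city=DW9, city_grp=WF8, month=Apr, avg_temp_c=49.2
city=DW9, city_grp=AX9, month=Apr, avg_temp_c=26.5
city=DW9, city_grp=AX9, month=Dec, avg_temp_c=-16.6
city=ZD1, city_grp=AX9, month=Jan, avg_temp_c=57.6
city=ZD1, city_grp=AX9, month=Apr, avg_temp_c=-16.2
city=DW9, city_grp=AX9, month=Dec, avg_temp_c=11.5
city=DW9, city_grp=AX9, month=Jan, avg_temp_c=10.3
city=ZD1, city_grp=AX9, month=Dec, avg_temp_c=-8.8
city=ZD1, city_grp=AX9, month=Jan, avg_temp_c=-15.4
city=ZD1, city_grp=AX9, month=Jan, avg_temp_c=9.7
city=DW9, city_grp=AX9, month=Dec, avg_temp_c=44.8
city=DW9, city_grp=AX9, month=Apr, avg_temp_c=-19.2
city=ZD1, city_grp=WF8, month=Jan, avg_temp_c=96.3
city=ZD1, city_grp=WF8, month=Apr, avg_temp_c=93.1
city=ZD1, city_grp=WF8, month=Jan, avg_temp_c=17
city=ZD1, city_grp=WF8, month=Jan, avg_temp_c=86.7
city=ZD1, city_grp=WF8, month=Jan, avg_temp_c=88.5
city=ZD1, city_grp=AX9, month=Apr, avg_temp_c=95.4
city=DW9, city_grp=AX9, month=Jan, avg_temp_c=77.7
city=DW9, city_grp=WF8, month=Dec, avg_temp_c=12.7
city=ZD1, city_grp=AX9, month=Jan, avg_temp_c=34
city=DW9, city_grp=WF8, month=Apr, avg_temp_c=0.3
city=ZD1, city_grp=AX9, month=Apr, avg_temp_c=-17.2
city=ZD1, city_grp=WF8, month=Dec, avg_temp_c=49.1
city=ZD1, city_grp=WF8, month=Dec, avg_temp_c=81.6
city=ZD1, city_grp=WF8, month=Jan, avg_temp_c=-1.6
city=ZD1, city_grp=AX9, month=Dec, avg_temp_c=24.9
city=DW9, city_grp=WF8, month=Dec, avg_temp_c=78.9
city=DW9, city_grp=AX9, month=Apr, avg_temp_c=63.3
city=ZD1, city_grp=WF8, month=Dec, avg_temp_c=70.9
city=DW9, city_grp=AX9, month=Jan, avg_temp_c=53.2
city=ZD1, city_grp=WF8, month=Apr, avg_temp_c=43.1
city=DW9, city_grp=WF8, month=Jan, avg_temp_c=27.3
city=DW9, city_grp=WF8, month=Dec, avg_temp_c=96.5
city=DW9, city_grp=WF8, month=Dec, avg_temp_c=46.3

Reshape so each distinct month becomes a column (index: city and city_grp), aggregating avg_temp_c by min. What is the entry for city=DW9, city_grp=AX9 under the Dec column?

Rows with city=DW9, city_grp=AX9 and month=Dec: avg_temp_c values are -16.1, 68.5, -16.6, 11.5, 44.8.
min(-16.1, 68.5, -16.6, 11.5, 44.8) = -16.6.

-16.6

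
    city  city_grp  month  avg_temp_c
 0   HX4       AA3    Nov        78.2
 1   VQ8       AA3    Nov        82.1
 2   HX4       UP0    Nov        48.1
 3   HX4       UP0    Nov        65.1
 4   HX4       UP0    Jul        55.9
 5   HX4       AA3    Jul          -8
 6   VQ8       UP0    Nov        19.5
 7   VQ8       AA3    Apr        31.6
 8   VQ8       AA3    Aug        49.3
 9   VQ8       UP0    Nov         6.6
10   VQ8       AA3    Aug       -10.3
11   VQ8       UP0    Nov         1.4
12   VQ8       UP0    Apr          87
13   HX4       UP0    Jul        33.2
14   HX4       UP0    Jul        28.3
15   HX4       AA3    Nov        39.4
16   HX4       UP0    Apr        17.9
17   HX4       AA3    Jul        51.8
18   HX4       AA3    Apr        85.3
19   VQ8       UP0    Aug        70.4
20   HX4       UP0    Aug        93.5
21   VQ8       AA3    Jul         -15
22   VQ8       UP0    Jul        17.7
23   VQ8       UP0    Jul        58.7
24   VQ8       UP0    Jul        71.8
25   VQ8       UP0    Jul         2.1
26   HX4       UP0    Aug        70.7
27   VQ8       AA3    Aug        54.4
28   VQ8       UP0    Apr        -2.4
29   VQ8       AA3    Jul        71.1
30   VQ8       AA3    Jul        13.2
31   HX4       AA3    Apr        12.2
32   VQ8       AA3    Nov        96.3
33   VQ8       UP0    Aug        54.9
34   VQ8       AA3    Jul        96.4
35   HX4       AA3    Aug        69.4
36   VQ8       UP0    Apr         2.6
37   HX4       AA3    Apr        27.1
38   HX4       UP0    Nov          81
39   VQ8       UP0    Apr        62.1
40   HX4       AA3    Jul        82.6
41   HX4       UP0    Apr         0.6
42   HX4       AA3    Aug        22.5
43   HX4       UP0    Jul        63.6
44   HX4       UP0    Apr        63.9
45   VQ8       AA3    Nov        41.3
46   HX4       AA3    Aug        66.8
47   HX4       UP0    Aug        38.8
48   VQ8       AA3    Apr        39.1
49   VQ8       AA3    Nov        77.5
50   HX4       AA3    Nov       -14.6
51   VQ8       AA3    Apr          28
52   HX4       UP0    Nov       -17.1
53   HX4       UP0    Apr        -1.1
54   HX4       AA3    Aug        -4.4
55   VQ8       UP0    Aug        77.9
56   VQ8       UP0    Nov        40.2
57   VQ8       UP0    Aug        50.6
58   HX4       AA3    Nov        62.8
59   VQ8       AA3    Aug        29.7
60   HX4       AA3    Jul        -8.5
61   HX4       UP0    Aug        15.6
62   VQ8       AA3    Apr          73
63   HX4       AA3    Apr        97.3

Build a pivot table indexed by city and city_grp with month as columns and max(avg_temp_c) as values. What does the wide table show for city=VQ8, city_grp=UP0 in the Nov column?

40.2

Rows with city=VQ8, city_grp=UP0 and month=Nov: avg_temp_c values are 19.5, 6.6, 1.4, 40.2.
max(19.5, 6.6, 1.4, 40.2) = 40.2.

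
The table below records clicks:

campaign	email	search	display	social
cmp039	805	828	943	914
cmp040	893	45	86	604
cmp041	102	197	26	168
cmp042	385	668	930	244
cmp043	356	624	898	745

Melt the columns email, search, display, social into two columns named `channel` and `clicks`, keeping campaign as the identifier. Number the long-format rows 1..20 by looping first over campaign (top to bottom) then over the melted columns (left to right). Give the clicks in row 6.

45

20 rows total (5 × 4). Row 6: index ⌊(6-1)/4⌋ = 1 into campaign → cmp040; (6-1) mod 4 = 1 into the melted columns → search.
So row 6 is (cmp040, search, 45); clicks = 45.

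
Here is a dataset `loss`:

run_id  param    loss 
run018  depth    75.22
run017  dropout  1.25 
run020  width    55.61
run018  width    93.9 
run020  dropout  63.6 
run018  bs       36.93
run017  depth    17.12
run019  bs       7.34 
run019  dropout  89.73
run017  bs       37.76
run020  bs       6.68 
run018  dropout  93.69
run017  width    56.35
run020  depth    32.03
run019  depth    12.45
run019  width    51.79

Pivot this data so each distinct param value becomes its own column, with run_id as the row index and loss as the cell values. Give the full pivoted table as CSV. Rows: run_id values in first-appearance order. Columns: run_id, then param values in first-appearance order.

run_id,depth,dropout,width,bs
run018,75.22,93.69,93.9,36.93
run017,17.12,1.25,56.35,37.76
run020,32.03,63.6,55.61,6.68
run019,12.45,89.73,51.79,7.34

Columns: run_id plus the 4 distinct param values (depth, dropout, width, bs).
For example, row run018 column depth takes loss=75.22 from the long row (run018, depth).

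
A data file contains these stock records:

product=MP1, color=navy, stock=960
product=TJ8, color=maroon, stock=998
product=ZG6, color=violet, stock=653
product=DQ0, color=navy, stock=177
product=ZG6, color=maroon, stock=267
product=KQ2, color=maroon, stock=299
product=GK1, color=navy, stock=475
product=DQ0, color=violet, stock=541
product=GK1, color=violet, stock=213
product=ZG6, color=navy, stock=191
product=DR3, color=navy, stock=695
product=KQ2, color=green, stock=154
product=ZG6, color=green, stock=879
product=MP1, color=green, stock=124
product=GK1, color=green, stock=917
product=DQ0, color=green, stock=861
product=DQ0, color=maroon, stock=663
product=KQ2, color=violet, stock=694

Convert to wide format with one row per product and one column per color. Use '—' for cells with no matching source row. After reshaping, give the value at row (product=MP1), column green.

124

The long row with product=MP1, color=green has stock=124.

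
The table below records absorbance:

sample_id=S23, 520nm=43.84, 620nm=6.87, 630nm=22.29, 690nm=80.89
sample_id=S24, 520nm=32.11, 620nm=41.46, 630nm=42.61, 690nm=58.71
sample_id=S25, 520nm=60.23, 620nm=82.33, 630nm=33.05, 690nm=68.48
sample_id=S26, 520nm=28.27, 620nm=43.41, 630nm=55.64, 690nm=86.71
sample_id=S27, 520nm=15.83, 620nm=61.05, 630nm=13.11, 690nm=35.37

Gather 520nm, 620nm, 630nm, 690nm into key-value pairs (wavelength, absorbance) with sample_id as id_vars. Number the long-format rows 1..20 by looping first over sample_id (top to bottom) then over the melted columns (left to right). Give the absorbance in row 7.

20 rows total (5 × 4). Row 7: index ⌊(7-1)/4⌋ = 1 into sample_id → S24; (7-1) mod 4 = 2 into the melted columns → 630nm.
So row 7 is (S24, 630nm, 42.61); absorbance = 42.61.

42.61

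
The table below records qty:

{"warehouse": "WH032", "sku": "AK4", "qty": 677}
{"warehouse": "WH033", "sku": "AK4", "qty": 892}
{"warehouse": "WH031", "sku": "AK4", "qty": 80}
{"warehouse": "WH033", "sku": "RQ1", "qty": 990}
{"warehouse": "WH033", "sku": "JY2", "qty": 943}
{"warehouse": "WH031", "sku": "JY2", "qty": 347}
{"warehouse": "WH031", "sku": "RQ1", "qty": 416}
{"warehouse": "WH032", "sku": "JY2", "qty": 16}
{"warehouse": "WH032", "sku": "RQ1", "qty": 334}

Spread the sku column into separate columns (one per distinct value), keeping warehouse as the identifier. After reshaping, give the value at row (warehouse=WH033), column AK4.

Wide layout: rows indexed by warehouse, columns are the 3 distinct sku values (AK4, RQ1, JY2).
Cell (warehouse=WH033, sku=AK4) draws from the long row where warehouse=WH033 and sku=AK4, which has qty=892.

892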